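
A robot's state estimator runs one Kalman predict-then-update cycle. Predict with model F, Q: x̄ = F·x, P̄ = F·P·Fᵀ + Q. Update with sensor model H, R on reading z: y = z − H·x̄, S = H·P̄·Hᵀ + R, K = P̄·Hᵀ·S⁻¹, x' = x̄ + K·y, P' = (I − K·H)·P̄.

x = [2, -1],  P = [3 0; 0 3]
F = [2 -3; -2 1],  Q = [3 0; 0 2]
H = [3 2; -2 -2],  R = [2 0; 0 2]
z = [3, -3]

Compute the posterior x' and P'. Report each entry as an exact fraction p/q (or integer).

x' = [7/5, -29/90]
P' = [14/5 -154/45; -154/45 3583/810]

x̄ = F·x = [7, -5]
P̄ = F·P·Fᵀ + Q = [42 -21; -21 17]
y = z − H·x̄ = [-8, 1]
S = H·P̄·Hᵀ + R = [196 -110; -110 70]
K = P̄·Hᵀ·S⁻¹ = [7/9 28/45; -115/162 -811/810]
x' = x̄ + K·y = [7/5, -29/90]
P' = (I − K·H)·P̄ = [14/5 -154/45; -154/45 3583/810]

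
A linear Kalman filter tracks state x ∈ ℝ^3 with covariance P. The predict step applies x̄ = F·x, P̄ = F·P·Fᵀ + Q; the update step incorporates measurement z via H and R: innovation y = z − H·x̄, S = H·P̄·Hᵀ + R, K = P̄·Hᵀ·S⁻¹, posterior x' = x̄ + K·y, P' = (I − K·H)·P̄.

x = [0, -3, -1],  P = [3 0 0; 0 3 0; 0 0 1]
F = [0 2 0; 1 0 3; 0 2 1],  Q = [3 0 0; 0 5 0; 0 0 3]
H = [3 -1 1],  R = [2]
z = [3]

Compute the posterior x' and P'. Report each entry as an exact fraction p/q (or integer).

x' = [9/236, -529/118, -427/236]
P' = [291/236 399/118 39/236; 399/118 954/59 697/118; 39/236 697/118 1375/236]

x̄ = F·x = [-6, -3, -7]
P̄ = F·P·Fᵀ + Q = [15 0 12; 0 17 3; 12 3 16]
y = z − H·x̄ = [25]
S = H·P̄·Hᵀ + R = [236]
K = P̄·Hᵀ·S⁻¹ = [57/236; -7/118; 49/236]
x' = x̄ + K·y = [9/236, -529/118, -427/236]
P' = (I − K·H)·P̄ = [291/236 399/118 39/236; 399/118 954/59 697/118; 39/236 697/118 1375/236]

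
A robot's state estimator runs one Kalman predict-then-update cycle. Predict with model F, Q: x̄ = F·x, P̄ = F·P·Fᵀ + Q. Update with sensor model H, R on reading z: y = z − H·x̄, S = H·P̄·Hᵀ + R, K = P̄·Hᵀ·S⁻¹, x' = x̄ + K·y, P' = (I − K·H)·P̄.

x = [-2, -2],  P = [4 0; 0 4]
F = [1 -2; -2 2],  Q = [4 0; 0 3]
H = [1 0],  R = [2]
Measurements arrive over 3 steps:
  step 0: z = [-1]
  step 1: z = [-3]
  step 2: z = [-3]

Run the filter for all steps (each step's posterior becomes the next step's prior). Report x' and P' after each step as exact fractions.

step 0: x' = [-10/13, 36/13], P' = [24/13 -24/13; -24/13 167/13]
step 1: x' = [-1342/433, 1642/433], P' = [840/433 -860/433; -860/433 4695/433]
step 2: x' = [-41814/12829, 78394/12829], P' = [24792/12829 -25620/12829; -25620/12829 140347/12829]

step 0: x̄ = F·x = [2, 0]
step 0: P̄ = F·P·Fᵀ + Q = [24 -24; -24 35]
step 0: y = z − H·x̄ = [-3]
step 0: S = H·P̄·Hᵀ + R = [26]
step 0: K = P̄·Hᵀ·S⁻¹ = [12/13; -12/13]
step 0: x' = x̄ + K·y = [-10/13, 36/13]
step 0: P' = (I − K·H)·P̄ = [24/13 -24/13; -24/13 167/13]
step 1: x̄ = F·x = [-82/13, 92/13]
step 1: P̄ = F·P·Fᵀ + Q = [840/13 -860/13; -860/13 995/13]
step 1: y = z − H·x̄ = [43/13]
step 1: S = H·P̄·Hᵀ + R = [866/13]
step 1: K = P̄·Hᵀ·S⁻¹ = [420/433; -430/433]
step 1: x' = x̄ + K·y = [-1342/433, 1642/433]
step 1: P' = (I − K·H)·P̄ = [840/433 -860/433; -860/433 4695/433]
step 2: x̄ = F·x = [-4626/433, 5968/433]
step 2: P̄ = F·P·Fᵀ + Q = [24792/433 -25620/433; -25620/433 30319/433]
step 2: y = z − H·x̄ = [3327/433]
step 2: S = H·P̄·Hᵀ + R = [25658/433]
step 2: K = P̄·Hᵀ·S⁻¹ = [12396/12829; -12810/12829]
step 2: x' = x̄ + K·y = [-41814/12829, 78394/12829]
step 2: P' = (I − K·H)·P̄ = [24792/12829 -25620/12829; -25620/12829 140347/12829]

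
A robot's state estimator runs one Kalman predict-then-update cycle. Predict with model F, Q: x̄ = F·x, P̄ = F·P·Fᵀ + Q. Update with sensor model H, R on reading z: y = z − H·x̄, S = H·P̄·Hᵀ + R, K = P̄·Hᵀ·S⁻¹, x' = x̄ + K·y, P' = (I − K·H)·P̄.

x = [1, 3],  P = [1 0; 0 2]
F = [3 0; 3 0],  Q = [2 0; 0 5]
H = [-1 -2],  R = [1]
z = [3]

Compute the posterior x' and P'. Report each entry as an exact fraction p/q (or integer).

x̄ = F·x = [3, 3]
P̄ = F·P·Fᵀ + Q = [11 9; 9 14]
y = z − H·x̄ = [12]
S = H·P̄·Hᵀ + R = [104]
K = P̄·Hᵀ·S⁻¹ = [-29/104; -37/104]
x' = x̄ + K·y = [-9/26, -33/26]
P' = (I − K·H)·P̄ = [303/104 -137/104; -137/104 87/104]

x' = [-9/26, -33/26]
P' = [303/104 -137/104; -137/104 87/104]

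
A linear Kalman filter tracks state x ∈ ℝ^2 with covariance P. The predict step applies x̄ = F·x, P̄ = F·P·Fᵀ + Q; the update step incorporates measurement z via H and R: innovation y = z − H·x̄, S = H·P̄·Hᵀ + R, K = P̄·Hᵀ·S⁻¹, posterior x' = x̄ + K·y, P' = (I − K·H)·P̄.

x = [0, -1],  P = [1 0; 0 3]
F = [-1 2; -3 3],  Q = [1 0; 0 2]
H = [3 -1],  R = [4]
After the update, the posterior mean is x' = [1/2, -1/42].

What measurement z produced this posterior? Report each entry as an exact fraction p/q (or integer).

z = [2]

x̄ = F·x = [-2, -3]
P̄ = F·P·Fᵀ + Q = [14 21; 21 38]
S = H·P̄·Hᵀ + R = [42]
K = P̄·Hᵀ·S⁻¹ = [1/2; 25/42]
x' − x̄ = [5/2, 125/42] = K·y
y = (KᵀK)⁻¹·Kᵀ·(x' − x̄) = [5]
z = y + H·x̄ = [5] + [-3] = [2]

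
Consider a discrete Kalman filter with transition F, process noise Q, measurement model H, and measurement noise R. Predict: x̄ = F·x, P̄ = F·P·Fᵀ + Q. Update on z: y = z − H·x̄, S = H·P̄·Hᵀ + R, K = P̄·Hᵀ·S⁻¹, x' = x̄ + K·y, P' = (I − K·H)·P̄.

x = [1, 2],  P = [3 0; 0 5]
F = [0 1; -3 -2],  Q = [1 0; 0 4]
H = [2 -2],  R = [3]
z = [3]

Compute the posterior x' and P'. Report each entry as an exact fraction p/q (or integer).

x' = [142/311, -347/311]
P' = [842/311 794/311; 794/311 977/311]

x̄ = F·x = [2, -7]
P̄ = F·P·Fᵀ + Q = [6 -10; -10 51]
y = z − H·x̄ = [-15]
S = H·P̄·Hᵀ + R = [311]
K = P̄·Hᵀ·S⁻¹ = [32/311; -122/311]
x' = x̄ + K·y = [142/311, -347/311]
P' = (I − K·H)·P̄ = [842/311 794/311; 794/311 977/311]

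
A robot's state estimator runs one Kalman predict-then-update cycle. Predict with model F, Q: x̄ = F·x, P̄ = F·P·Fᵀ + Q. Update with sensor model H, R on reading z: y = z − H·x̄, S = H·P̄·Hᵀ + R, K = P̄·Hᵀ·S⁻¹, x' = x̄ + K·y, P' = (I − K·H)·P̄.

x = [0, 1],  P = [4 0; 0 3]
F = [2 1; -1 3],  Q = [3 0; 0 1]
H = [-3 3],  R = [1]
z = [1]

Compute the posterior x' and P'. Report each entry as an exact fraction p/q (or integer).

x̄ = F·x = [1, 3]
P̄ = F·P·Fᵀ + Q = [22 1; 1 32]
y = z − H·x̄ = [-5]
S = H·P̄·Hᵀ + R = [469]
K = P̄·Hᵀ·S⁻¹ = [-9/67; 93/469]
x' = x̄ + K·y = [112/67, 942/469]
P' = (I − K·H)·P̄ = [907/67 904/67; 904/67 6359/469]

x' = [112/67, 942/469]
P' = [907/67 904/67; 904/67 6359/469]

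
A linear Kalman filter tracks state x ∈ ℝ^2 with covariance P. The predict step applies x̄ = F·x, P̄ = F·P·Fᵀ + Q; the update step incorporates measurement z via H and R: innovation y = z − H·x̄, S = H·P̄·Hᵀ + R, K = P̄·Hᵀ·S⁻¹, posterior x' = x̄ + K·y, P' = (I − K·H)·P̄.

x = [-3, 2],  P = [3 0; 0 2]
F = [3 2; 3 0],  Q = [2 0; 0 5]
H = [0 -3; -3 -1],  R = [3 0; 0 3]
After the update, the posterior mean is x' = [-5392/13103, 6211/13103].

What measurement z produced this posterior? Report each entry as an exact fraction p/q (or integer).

x̄ = F·x = [-5, -9]
P̄ = F·P·Fᵀ + Q = [37 27; 27 32]
S = H·P̄·Hᵀ + R = [291 339; 339 530]
K = P̄·Hᵀ·S⁻¹ = [1284/13103 -4233/13103; -4191/13103 -113/13103]
x' − x̄ = [60123/13103, 124138/13103] = K·y
y = (KᵀK)⁻¹·Kᵀ·(x' − x̄) = [-29, -23]
z = y + H·x̄ = [-29, -23] + [27, 24] = [-2, 1]

z = [-2, 1]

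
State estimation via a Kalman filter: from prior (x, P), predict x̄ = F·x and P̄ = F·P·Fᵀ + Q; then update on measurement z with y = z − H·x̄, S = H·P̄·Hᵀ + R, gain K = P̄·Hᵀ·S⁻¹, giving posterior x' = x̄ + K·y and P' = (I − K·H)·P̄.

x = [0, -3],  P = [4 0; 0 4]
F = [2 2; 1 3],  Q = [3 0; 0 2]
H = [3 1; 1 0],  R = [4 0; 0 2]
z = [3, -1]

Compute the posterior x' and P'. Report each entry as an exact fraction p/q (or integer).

x' = [499/846, 191/846]
P' = [293/423 -605/423; -605/423 2537/423]

x̄ = F·x = [-6, -9]
P̄ = F·P·Fᵀ + Q = [35 32; 32 42]
y = z − H·x̄ = [30, 5]
S = H·P̄·Hᵀ + R = [553 137; 137 37]
K = P̄·Hᵀ·S⁻¹ = [137/846 293/846; 361/846 -605/846]
x' = x̄ + K·y = [499/846, 191/846]
P' = (I − K·H)·P̄ = [293/423 -605/423; -605/423 2537/423]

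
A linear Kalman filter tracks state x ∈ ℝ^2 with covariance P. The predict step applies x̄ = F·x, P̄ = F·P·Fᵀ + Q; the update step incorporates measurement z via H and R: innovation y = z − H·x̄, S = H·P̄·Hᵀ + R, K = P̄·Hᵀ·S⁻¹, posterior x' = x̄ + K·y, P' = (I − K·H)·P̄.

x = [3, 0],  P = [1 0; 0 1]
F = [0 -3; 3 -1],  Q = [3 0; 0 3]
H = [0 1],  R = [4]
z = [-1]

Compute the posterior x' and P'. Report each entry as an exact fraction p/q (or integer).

x' = [-30/17, 23/17]
P' = [195/17 12/17; 12/17 52/17]

x̄ = F·x = [0, 9]
P̄ = F·P·Fᵀ + Q = [12 3; 3 13]
y = z − H·x̄ = [-10]
S = H·P̄·Hᵀ + R = [17]
K = P̄·Hᵀ·S⁻¹ = [3/17; 13/17]
x' = x̄ + K·y = [-30/17, 23/17]
P' = (I − K·H)·P̄ = [195/17 12/17; 12/17 52/17]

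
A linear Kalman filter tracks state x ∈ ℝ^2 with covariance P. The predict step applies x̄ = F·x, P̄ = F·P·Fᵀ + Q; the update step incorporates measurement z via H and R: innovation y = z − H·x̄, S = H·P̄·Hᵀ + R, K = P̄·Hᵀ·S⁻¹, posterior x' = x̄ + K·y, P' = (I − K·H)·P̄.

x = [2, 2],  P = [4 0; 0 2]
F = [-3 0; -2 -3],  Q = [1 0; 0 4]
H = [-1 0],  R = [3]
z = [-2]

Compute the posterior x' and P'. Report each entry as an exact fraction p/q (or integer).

x̄ = F·x = [-6, -10]
P̄ = F·P·Fᵀ + Q = [37 24; 24 38]
y = z − H·x̄ = [-8]
S = H·P̄·Hᵀ + R = [40]
K = P̄·Hᵀ·S⁻¹ = [-37/40; -3/5]
x' = x̄ + K·y = [7/5, -26/5]
P' = (I − K·H)·P̄ = [111/40 9/5; 9/5 118/5]

x' = [7/5, -26/5]
P' = [111/40 9/5; 9/5 118/5]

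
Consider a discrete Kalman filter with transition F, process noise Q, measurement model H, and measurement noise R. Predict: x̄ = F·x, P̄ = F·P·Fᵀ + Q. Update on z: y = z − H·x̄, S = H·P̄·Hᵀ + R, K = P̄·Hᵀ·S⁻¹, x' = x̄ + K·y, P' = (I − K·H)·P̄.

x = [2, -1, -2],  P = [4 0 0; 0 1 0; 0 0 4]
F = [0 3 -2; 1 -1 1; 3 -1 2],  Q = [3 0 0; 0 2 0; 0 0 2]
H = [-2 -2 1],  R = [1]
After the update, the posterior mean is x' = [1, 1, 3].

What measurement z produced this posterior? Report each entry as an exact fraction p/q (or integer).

x̄ = F·x = [1, 1, 3]
P̄ = F·P·Fᵀ + Q = [28 -11 -19; -11 11 21; -19 21 55]
S = H·P̄·Hᵀ + R = [116]
K = P̄·Hᵀ·S⁻¹ = [-53/116; 21/116; 51/116]
x' − x̄ = [0, 0, 0] = K·y
y = (KᵀK)⁻¹·Kᵀ·(x' − x̄) = [0]
z = y + H·x̄ = [0] + [-1] = [-1]

z = [-1]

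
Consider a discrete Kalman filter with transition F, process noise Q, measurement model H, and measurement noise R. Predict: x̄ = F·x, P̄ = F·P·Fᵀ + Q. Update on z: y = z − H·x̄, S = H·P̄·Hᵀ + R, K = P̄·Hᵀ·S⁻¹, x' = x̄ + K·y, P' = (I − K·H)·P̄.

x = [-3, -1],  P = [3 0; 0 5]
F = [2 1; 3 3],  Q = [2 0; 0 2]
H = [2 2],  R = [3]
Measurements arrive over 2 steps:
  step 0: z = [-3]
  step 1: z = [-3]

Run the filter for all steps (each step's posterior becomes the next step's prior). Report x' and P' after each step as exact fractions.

step 0: x̄ = F·x = [-7, -12]
step 0: P̄ = F·P·Fᵀ + Q = [19 33; 33 74]
step 0: y = z − H·x̄ = [35]
step 0: S = H·P̄·Hᵀ + R = [639]
step 0: K = P̄·Hᵀ·S⁻¹ = [104/639; 214/639]
step 0: x' = x̄ + K·y = [-833/639, -178/639]
step 0: P' = (I − K·H)·P̄ = [1325/639 -1169/639; -1169/639 1490/639]
step 1: x̄ = F·x = [-1844/639, -337/71]
step 1: P̄ = F·P·Fᵀ + Q = [3392/639 211/71; 211/71 619/71]
step 1: y = z − H·x̄ = [7837/639]
step 1: S = H·P̄·Hᵀ + R = [52961/639]
step 1: K = P̄·Hᵀ·S⁻¹ = [10582/52961; 14940/52961]
step 1: x' = x̄ + K·y = [-23050/52961, -68147/52961]
step 1: P' = (I − K·H)·P̄ = [105892/52961 -90019/52961; -90019/52961 112429/52961]

step 0: x' = [-833/639, -178/639], P' = [1325/639 -1169/639; -1169/639 1490/639]
step 1: x' = [-23050/52961, -68147/52961], P' = [105892/52961 -90019/52961; -90019/52961 112429/52961]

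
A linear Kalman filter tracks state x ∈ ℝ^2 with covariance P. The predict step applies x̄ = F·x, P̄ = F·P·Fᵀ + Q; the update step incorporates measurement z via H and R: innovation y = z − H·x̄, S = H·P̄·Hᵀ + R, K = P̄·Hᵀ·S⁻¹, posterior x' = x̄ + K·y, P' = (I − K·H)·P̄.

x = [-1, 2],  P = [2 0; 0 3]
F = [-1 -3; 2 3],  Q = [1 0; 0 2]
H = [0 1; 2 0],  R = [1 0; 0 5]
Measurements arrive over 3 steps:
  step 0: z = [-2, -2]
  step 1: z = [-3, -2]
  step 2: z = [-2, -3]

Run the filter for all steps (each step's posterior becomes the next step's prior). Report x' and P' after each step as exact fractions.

step 0: x̄ = F·x = [-5, 4]
step 0: P̄ = F·P·Fᵀ + Q = [30 -31; -31 37]
step 0: y = z − H·x̄ = [-6, 8]
step 0: S = H·P̄·Hᵀ + R = [38 -62; -62 125]
step 0: K = P̄·Hᵀ·S⁻¹ = [-155/906 179/453; 781/906 -31/453]
step 0: x' = x̄ + K·y = [-368/453, -779/453]
step 0: P' = (I − K·H)·P̄ = [895/906 -155/906; -155/906 781/906]
step 1: x̄ = F·x = [2705/453, -3073/453]
step 1: P̄ = F·P·Fᵀ + Q = [3950/453 -3712/453; -3712/453 10561/906]
step 1: y = z − H·x̄ = [1714/453, -6316/453]
step 1: S = H·P̄·Hᵀ + R = [11467/906 -7424/453; -7424/453 18065/453]
step 1: K = P̄·Hᵀ·S⁻¹ = [-37120/213951 78308/213951; 177821/213951 -14848/213951]
step 1: x' = x̄ + K·y = [45299/213951, -571537/213951]
step 1: P' = (I − K·H)·P̄ = [195770/213951 -37120/213951; -37120/213951 177821/213951]
step 2: x̄ = F·x = [1669312/213951, -1624013/213951]
step 2: P̄ = F·P·Fᵀ + Q = [1787390/213951 -1657849/213951; -1657849/213951 2365931/213951]
step 2: y = z − H·x̄ = [1196111/213951, -3980477/213951]
step 2: S = H·P̄·Hᵀ + R = [2579882/213951 -3315698/213951; -3315698/213951 8219315/213951]
step 2: K = P̄·Hᵀ·S⁻¹ = [-267395/1539546 280859/769773; 39506611/47725926 -53479/769773]
step 2: x' = x̄ + K·y = [66571/1539546, -79715321/47725926]
step 2: P' = (I − K·H)·P̄ = [1404295/1539546 -267395/1539546; -267395/1539546 39506611/47725926]

step 0: x' = [-368/453, -779/453], P' = [895/906 -155/906; -155/906 781/906]
step 1: x' = [45299/213951, -571537/213951], P' = [195770/213951 -37120/213951; -37120/213951 177821/213951]
step 2: x' = [66571/1539546, -79715321/47725926], P' = [1404295/1539546 -267395/1539546; -267395/1539546 39506611/47725926]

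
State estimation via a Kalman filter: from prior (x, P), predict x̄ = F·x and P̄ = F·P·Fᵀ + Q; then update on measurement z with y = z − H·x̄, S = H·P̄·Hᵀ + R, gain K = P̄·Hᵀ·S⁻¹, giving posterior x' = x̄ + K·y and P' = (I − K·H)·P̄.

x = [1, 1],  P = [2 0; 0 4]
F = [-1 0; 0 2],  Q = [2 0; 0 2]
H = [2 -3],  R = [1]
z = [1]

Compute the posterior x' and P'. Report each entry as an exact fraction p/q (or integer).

x̄ = F·x = [-1, 2]
P̄ = F·P·Fᵀ + Q = [4 0; 0 18]
y = z − H·x̄ = [9]
S = H·P̄·Hᵀ + R = [179]
K = P̄·Hᵀ·S⁻¹ = [8/179; -54/179]
x' = x̄ + K·y = [-107/179, -128/179]
P' = (I − K·H)·P̄ = [652/179 432/179; 432/179 306/179]

x' = [-107/179, -128/179]
P' = [652/179 432/179; 432/179 306/179]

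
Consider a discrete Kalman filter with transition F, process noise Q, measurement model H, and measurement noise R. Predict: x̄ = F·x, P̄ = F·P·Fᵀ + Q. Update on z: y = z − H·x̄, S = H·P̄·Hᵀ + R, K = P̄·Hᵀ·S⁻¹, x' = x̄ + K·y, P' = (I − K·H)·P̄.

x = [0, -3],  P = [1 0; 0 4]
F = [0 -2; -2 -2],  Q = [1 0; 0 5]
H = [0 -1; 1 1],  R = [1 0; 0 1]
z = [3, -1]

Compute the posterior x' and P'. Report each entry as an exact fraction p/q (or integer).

x̄ = F·x = [6, 6]
P̄ = F·P·Fᵀ + Q = [17 16; 16 25]
y = z − H·x̄ = [9, -13]
S = H·P̄·Hᵀ + R = [26 -41; -41 75]
K = P̄·Hᵀ·S⁻¹ = [153/269 202/269; -194/269 41/269]
x' = x̄ + K·y = [365/269, -665/269]
P' = (I − K·H)·P̄ = [355/269 -153/269; -153/269 194/269]

x' = [365/269, -665/269]
P' = [355/269 -153/269; -153/269 194/269]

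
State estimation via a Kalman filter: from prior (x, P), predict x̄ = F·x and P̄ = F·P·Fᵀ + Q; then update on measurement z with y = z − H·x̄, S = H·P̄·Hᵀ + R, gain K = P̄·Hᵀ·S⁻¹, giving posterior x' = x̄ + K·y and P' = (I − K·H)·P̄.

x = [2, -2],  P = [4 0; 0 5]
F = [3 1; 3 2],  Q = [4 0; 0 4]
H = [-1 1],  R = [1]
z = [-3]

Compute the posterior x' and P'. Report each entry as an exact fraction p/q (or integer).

x̄ = F·x = [4, 2]
P̄ = F·P·Fᵀ + Q = [45 46; 46 60]
y = z − H·x̄ = [-1]
S = H·P̄·Hᵀ + R = [14]
K = P̄·Hᵀ·S⁻¹ = [1/14; 1]
x' = x̄ + K·y = [55/14, 1]
P' = (I − K·H)·P̄ = [629/14 45; 45 46]

x' = [55/14, 1]
P' = [629/14 45; 45 46]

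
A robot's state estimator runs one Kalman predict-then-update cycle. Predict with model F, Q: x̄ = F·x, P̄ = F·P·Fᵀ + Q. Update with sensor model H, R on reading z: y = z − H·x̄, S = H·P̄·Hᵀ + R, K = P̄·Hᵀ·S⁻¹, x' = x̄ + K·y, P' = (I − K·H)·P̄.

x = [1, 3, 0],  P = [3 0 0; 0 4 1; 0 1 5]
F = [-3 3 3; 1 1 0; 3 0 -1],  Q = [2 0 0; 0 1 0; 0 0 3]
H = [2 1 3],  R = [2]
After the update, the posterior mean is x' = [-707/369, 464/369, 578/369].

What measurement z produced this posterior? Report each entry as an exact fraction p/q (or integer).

z = [2]

x̄ = F·x = [6, 4, 3]
P̄ = F·P·Fᵀ + Q = [128 6 -45; 6 8 8; -45 8 35]
S = H·P̄·Hᵀ + R = [369]
K = P̄·Hᵀ·S⁻¹ = [127/369; 44/369; 23/369]
x' − x̄ = [-2921/369, -1012/369, -529/369] = K·y
y = (KᵀK)⁻¹·Kᵀ·(x' − x̄) = [-23]
z = y + H·x̄ = [-23] + [25] = [2]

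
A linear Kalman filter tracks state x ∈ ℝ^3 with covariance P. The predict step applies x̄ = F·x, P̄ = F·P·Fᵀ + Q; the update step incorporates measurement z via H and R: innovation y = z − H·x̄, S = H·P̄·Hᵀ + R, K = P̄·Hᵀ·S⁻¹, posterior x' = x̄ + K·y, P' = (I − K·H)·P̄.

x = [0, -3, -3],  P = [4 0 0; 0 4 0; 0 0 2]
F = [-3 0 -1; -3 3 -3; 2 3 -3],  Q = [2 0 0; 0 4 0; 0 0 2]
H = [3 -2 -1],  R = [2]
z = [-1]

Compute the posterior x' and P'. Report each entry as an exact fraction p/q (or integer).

x' = [177/89, 460/267, 310/89]
P' = [3074/89 4566/89 72/89; 4566/89 20866/267 -182/89; 72/89 -182/89 642/89]

x̄ = F·x = [3, 0, 0]
P̄ = F·P·Fᵀ + Q = [40 42 -18; 42 94 30; -18 30 72]
y = z − H·x̄ = [-10]
S = H·P̄·Hᵀ + R = [534]
K = P̄·Hᵀ·S⁻¹ = [9/89; -46/267; -31/89]
x' = x̄ + K·y = [177/89, 460/267, 310/89]
P' = (I − K·H)·P̄ = [3074/89 4566/89 72/89; 4566/89 20866/267 -182/89; 72/89 -182/89 642/89]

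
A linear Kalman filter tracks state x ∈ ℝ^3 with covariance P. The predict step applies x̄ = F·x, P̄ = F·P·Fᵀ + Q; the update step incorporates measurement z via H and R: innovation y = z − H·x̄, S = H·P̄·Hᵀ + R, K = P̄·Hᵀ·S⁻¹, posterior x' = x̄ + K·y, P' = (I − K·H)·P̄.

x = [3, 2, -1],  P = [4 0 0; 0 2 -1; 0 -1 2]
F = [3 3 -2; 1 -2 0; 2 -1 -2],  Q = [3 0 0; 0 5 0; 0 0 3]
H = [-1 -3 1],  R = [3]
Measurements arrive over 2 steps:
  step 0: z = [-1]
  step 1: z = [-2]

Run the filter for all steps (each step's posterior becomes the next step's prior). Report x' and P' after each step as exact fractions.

step 0: x' = [271/18, -19/6, 79/18], P' = [1211/18 -89/6 395/18; -89/6 69/14 -41/42; 395/18 -41/42 2309/126]
step 1: x' = [266881/87412, 7679/21853, 43001/21853], P' = [1606925/87412 88215/43706 1019695/43706; 88215/43706 173731/43706 566679/43706; 1019695/43706 566679/43706 2673967/43706]

step 0: x̄ = F·x = [17, -1, 6]
step 0: P̄ = F·P·Fᵀ + Q = [77 -4 30; -4 17 8; 30 8 25]
step 0: y = z − H·x̄ = [7]
step 0: S = H·P̄·Hᵀ + R = [126]
step 0: K = P̄·Hᵀ·S⁻¹ = [-5/18; -13/42; -29/126]
step 0: x' = x̄ + K·y = [271/18, -19/6, 79/18]
step 0: P' = (I − K·H)·P̄ = [1211/18 -89/6 395/18; -89/6 69/14 -41/42; 395/18 -41/42 2309/126]
step 1: x̄ = F·x = [242/9, 385/18, 49/2]
step 1: P̄ = F·P·Fᵀ + Q = [13075/63 10645/63 1415/7; 10645/63 19067/126 2391/14; 1415/7 2391/14 3223/14]
step 1: y = z − H·x̄ = [581/9]
step 1: S = H·P̄·Hᵀ + R = [87412/63]
step 1: K = P̄·Hᵀ·S⁻¹ = [-32275/87412; -14243/43706; -15255/43706]
step 1: x' = x̄ + K·y = [266881/87412, 7679/21853, 43001/21853]
step 1: P' = (I − K·H)·P̄ = [1606925/87412 88215/43706 1019695/43706; 88215/43706 173731/43706 566679/43706; 1019695/43706 566679/43706 2673967/43706]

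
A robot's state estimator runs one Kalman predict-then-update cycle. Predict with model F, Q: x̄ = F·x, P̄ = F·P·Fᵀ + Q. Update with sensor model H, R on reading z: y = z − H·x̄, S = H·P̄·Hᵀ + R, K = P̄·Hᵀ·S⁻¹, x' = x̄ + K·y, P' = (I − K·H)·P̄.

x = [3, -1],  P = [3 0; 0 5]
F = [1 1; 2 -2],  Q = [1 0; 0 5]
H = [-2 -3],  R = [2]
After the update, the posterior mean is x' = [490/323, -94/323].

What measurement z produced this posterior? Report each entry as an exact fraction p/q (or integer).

z = [-2]

x̄ = F·x = [2, 8]
P̄ = F·P·Fᵀ + Q = [9 -4; -4 37]
S = H·P̄·Hᵀ + R = [323]
K = P̄·Hᵀ·S⁻¹ = [-6/323; -103/323]
x' − x̄ = [-156/323, -2678/323] = K·y
y = (KᵀK)⁻¹·Kᵀ·(x' − x̄) = [26]
z = y + H·x̄ = [26] + [-28] = [-2]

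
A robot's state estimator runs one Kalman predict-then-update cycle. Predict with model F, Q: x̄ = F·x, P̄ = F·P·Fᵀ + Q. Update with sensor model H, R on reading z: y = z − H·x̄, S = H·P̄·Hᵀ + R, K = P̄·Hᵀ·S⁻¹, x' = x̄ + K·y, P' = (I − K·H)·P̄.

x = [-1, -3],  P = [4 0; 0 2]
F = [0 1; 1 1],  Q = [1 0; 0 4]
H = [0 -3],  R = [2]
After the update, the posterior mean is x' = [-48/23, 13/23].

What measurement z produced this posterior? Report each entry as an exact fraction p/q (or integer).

x̄ = F·x = [-3, -4]
P̄ = F·P·Fᵀ + Q = [3 2; 2 10]
S = H·P̄·Hᵀ + R = [92]
K = P̄·Hᵀ·S⁻¹ = [-3/46; -15/46]
x' − x̄ = [21/23, 105/23] = K·y
y = (KᵀK)⁻¹·Kᵀ·(x' − x̄) = [-14]
z = y + H·x̄ = [-14] + [12] = [-2]

z = [-2]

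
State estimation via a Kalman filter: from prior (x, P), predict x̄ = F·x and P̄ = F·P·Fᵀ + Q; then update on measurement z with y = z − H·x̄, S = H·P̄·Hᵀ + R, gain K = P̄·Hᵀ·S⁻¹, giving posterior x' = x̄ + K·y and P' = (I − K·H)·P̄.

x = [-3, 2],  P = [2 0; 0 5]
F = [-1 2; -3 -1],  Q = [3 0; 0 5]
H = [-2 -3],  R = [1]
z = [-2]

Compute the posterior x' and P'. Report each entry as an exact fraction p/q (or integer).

x' = [881/305, -373/305]
P' = [6181/305 -4108/305; -4108/305 2764/305]

x̄ = F·x = [7, 7]
P̄ = F·P·Fᵀ + Q = [25 -4; -4 28]
y = z − H·x̄ = [33]
S = H·P̄·Hᵀ + R = [305]
K = P̄·Hᵀ·S⁻¹ = [-38/305; -76/305]
x' = x̄ + K·y = [881/305, -373/305]
P' = (I − K·H)·P̄ = [6181/305 -4108/305; -4108/305 2764/305]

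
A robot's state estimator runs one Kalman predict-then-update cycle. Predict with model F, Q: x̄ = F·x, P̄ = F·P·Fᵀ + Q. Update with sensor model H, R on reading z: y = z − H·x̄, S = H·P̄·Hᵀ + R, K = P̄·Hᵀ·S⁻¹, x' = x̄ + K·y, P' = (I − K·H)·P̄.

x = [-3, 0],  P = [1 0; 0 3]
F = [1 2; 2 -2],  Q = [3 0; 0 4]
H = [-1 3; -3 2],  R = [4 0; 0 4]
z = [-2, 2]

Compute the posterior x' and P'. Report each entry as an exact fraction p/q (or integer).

x' = [-6600/3299, -5444/3299]
P' = [2924/3299 1940/3299; 1940/3299 2280/3299]

x̄ = F·x = [-3, -6]
P̄ = F·P·Fᵀ + Q = [16 -10; -10 20]
y = z − H·x̄ = [13, 5]
S = H·P̄·Hᵀ + R = [260 278; 278 348]
K = P̄·Hᵀ·S⁻¹ = [724/3299 -1223/3299; 1225/3299 -315/3299]
x' = x̄ + K·y = [-6600/3299, -5444/3299]
P' = (I − K·H)·P̄ = [2924/3299 1940/3299; 1940/3299 2280/3299]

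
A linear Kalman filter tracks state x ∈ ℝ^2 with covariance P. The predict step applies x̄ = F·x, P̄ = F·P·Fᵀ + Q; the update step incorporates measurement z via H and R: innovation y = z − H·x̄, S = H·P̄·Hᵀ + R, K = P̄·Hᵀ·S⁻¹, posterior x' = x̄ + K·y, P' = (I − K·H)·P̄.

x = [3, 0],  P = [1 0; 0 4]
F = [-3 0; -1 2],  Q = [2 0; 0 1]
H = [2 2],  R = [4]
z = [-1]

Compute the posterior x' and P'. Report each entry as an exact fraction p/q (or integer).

x̄ = F·x = [-9, -3]
P̄ = F·P·Fᵀ + Q = [11 3; 3 18]
y = z − H·x̄ = [23]
S = H·P̄·Hᵀ + R = [144]
K = P̄·Hᵀ·S⁻¹ = [7/36; 7/24]
x' = x̄ + K·y = [-163/36, 89/24]
P' = (I − K·H)·P̄ = [50/9 -31/6; -31/6 23/4]

x' = [-163/36, 89/24]
P' = [50/9 -31/6; -31/6 23/4]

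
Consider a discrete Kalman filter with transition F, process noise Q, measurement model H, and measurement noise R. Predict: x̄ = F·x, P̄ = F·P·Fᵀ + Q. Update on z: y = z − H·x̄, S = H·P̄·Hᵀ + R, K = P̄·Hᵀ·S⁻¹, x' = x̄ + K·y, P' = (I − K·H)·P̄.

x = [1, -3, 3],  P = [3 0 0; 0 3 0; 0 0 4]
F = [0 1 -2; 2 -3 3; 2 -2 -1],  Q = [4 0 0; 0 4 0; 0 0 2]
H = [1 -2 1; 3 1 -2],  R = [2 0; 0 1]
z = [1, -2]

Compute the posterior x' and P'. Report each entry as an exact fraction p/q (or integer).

x̄ = F·x = [-9, 20, 5]
P̄ = F·P·Fᵀ + Q = [23 -33 2; -33 79 18; 2 18 30]
y = z − H·x̄ = [45, 15]
S = H·P̄·Hᵀ + R = [435 108; 108 113]
K = P̄·Hᵀ·S⁻¹ = [6827/37491 1364/12497; -13501/37491 -1892/12497; 3436/37491 -5076/12497]
x' = x̄ + K·y = [10392/12497, 19045/12497, 37885/12497]
P' = (I − K·H)·P̄ = [110092/37491 173020/37491 249602/37491; 173020/37491 308260/37491 416498/37491; 249602/37491 416498/37491 590266/37491]

x' = [10392/12497, 19045/12497, 37885/12497]
P' = [110092/37491 173020/37491 249602/37491; 173020/37491 308260/37491 416498/37491; 249602/37491 416498/37491 590266/37491]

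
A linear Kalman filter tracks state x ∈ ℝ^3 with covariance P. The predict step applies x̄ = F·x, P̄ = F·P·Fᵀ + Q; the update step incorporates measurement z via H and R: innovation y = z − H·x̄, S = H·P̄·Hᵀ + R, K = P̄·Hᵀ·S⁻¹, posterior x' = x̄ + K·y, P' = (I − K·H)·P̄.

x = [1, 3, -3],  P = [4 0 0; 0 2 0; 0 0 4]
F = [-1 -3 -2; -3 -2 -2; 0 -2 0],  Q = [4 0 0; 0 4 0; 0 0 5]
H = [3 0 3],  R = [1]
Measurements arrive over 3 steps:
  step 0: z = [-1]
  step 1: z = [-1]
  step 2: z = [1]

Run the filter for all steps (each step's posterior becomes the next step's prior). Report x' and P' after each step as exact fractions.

step 0: x̄ = F·x = [-4, -3, -6]
step 0: P̄ = F·P·Fᵀ + Q = [42 40 12; 40 64 8; 12 8 13]
step 0: y = z − H·x̄ = [29]
step 0: S = H·P̄·Hᵀ + R = [712]
step 0: K = P̄·Hᵀ·S⁻¹ = [81/356; 18/89; 75/712]
step 0: x' = x̄ + K·y = [925/356, 255/89, -2097/712]
step 0: P' = (I − K·H)·P̄ = [915/178 644/89 -1803/356; 644/89 3104/89 -638/89; -1803/356 -638/89 3631/712]
step 1: x̄ = F·x = [-472/89, -1359/178, -510/89]
step 1: P̄ = F·P·Fᵀ + Q = [24970/89 18910/89 17360/89; 18910/89 15920/89 13728/89; 17360/89 13728/89 12861/89]
step 1: y = z − H·x̄ = [2857/89]
step 1: S = H·P̄·Hᵀ + R = [653048/89]
step 1: K = P̄·Hᵀ·S⁻¹ = [63495/326524; 48957/326524; 90663/653048]
step 1: x' = x̄ + K·y = [306583/326524, -921381/326524, -831801/653048]
step 1: P' = (I − K·H)·P̄ = [506035/163262 -238655/163262 -990905/326524; -238655/163262 2273519/163262 493629/326524; -990905/326524 493629/326524 2012031/653048]
step 2: x̄ = F·x = [3289361/326524, 877407/163262, 921381/163262]
step 2: P̄ = F·P·Fᵀ + Q = [23180819/163262 6525285/81631 7075531/81631; 6525285/81631 4739348/81631 4324702/81631; 7075531/81631 4324702/81631 4955193/81631]
step 2: y = z − H·x̄ = [-15069845/326524]
step 2: S = H·P̄·Hᵀ + R = [552703223/163262]
step 2: K = P̄·Hᵀ·S⁻¹ = [111995643/552703223; 65099922/552703223; 72184344/552703223]
step 2: x' = x̄ + K·y = [399001132/552703223, -34160982/552703223, -424510167/1105406446]
step 2: P' = (I − K·H)·P̄ = [1648205474/552703223 -476629728/552703223 -1610873593/552703223; -476629728/552703223 6130673302/552703223 498329702/552703223; -1610873593/552703223 498329702/552703223 1634935041/552703223]

step 0: x' = [925/356, 255/89, -2097/712], P' = [915/178 644/89 -1803/356; 644/89 3104/89 -638/89; -1803/356 -638/89 3631/712]
step 1: x' = [306583/326524, -921381/326524, -831801/653048], P' = [506035/163262 -238655/163262 -990905/326524; -238655/163262 2273519/163262 493629/326524; -990905/326524 493629/326524 2012031/653048]
step 2: x' = [399001132/552703223, -34160982/552703223, -424510167/1105406446], P' = [1648205474/552703223 -476629728/552703223 -1610873593/552703223; -476629728/552703223 6130673302/552703223 498329702/552703223; -1610873593/552703223 498329702/552703223 1634935041/552703223]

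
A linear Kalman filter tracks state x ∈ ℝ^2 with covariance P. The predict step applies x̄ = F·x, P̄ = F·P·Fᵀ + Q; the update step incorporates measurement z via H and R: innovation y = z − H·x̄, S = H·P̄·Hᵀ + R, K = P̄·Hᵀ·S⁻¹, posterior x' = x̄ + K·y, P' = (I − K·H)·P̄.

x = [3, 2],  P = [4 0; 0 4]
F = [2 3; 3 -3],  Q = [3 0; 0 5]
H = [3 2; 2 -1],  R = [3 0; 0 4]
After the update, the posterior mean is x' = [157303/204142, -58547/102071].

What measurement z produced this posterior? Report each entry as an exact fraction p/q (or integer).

x̄ = F·x = [12, 3]
P̄ = F·P·Fᵀ + Q = [55 -12; -12 77]
S = H·P̄·Hᵀ + R = [662 164; 164 349]
K = P̄·Hᵀ·S⁻¹ = [29201/204142 28820/102071; 28873/102071 -43107/102071]
x' − x̄ = [-2292401/204142, -364760/102071] = K·y
y = (KᵀK)⁻¹·Kᵀ·(x' − x̄) = [-41, -19]
z = y + H·x̄ = [-41, -19] + [42, 21] = [1, 2]

z = [1, 2]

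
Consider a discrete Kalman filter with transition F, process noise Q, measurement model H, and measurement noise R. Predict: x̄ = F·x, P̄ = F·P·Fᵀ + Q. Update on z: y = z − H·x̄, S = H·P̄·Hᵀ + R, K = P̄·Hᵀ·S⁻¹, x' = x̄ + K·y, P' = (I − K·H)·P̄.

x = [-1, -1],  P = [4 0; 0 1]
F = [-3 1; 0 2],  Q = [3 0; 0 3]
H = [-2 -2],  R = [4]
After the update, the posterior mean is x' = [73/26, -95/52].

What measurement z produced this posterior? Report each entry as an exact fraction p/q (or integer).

x̄ = F·x = [2, -2]
P̄ = F·P·Fᵀ + Q = [40 2; 2 7]
S = H·P̄·Hᵀ + R = [208]
K = P̄·Hᵀ·S⁻¹ = [-21/52; -9/104]
x' − x̄ = [21/26, 9/52] = K·y
y = (KᵀK)⁻¹·Kᵀ·(x' − x̄) = [-2]
z = y + H·x̄ = [-2] + [0] = [-2]

z = [-2]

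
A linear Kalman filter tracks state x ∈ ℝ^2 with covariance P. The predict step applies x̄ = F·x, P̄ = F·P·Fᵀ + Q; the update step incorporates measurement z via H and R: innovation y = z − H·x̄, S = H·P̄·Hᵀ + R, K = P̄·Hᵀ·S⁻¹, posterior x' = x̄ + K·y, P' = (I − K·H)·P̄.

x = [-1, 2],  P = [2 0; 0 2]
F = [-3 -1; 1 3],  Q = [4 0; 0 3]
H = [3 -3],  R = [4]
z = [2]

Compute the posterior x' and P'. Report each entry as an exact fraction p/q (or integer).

x̄ = F·x = [1, 5]
P̄ = F·P·Fᵀ + Q = [24 -12; -12 23]
y = z − H·x̄ = [14]
S = H·P̄·Hᵀ + R = [643]
K = P̄·Hᵀ·S⁻¹ = [108/643; -105/643]
x' = x̄ + K·y = [2155/643, 1745/643]
P' = (I − K·H)·P̄ = [3768/643 3624/643; 3624/643 3764/643]

x' = [2155/643, 1745/643]
P' = [3768/643 3624/643; 3624/643 3764/643]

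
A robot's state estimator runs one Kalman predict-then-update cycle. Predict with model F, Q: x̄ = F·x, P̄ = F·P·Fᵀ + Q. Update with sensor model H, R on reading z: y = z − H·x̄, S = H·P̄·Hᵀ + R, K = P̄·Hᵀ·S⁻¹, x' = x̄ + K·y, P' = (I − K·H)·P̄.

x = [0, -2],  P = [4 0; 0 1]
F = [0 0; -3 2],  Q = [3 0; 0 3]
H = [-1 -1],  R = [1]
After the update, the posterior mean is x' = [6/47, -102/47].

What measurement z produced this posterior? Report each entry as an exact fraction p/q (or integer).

z = [2]

x̄ = F·x = [0, -4]
P̄ = F·P·Fᵀ + Q = [3 0; 0 43]
S = H·P̄·Hᵀ + R = [47]
K = P̄·Hᵀ·S⁻¹ = [-3/47; -43/47]
x' − x̄ = [6/47, 86/47] = K·y
y = (KᵀK)⁻¹·Kᵀ·(x' − x̄) = [-2]
z = y + H·x̄ = [-2] + [4] = [2]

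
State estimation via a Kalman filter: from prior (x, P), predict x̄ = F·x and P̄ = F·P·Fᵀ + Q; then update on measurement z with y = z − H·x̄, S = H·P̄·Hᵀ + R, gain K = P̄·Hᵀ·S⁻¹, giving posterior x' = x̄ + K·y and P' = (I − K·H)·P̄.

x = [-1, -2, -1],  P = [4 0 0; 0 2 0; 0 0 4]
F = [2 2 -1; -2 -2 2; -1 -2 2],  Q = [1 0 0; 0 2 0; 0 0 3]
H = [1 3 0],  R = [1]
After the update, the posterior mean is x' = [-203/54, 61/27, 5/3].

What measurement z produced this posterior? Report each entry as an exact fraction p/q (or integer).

z = [3]

x̄ = F·x = [-5, 4, 3]
P̄ = F·P·Fᵀ + Q = [29 -32 -24; -32 42 32; -24 32 31]
S = H·P̄·Hᵀ + R = [216]
K = P̄·Hᵀ·S⁻¹ = [-67/216; 47/108; 1/3]
x' − x̄ = [67/54, -47/27, -4/3] = K·y
y = (KᵀK)⁻¹·Kᵀ·(x' − x̄) = [-4]
z = y + H·x̄ = [-4] + [7] = [3]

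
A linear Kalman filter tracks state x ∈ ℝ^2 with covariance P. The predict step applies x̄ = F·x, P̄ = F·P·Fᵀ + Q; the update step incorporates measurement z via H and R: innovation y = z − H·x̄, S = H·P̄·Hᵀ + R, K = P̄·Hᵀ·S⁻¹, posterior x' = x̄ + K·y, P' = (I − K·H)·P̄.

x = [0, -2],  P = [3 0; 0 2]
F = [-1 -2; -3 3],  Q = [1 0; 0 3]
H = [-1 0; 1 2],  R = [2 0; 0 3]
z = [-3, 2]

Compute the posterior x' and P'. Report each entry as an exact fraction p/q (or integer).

x' = [1432/449, -607/898]
P' = [768/449 -381/449; -381/449 1041/898]

x̄ = F·x = [4, -6]
P̄ = F·P·Fᵀ + Q = [12 -3; -3 48]
y = z − H·x̄ = [1, 10]
S = H·P̄·Hᵀ + R = [14 -6; -6 195]
K = P̄·Hᵀ·S⁻¹ = [-384/449 2/449; 381/898 220/449]
x' = x̄ + K·y = [1432/449, -607/898]
P' = (I − K·H)·P̄ = [768/449 -381/449; -381/449 1041/898]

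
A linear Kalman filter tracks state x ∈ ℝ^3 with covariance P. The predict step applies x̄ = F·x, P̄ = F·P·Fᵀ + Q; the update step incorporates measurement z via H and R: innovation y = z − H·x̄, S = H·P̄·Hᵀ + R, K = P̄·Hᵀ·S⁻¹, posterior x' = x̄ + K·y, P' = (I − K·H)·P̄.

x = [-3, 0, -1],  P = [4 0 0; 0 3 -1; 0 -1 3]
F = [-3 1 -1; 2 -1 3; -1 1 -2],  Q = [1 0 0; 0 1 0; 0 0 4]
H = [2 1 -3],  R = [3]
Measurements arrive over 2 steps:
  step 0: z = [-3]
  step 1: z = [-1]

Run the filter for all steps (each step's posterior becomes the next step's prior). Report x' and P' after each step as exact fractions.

step 0: x̄ = F·x = [10, -9, 5]
step 0: P̄ = F·P·Fᵀ + Q = [45 -40 24; -40 53 -34; 24 -34 27]
step 0: y = z − H·x̄ = [1]
step 0: S = H·P̄·Hᵀ + R = [235]
step 0: K = P̄·Hᵀ·S⁻¹ = [-22/235; 15/47; -67/235]
step 0: x' = x̄ + K·y = [2328/235, -408/47, 1108/235]
step 0: P' = (I − K·H)·P̄ = [10091/235 -1550/47 4166/235; -1550/47 1366/47 -593/47; 4166/235 -593/47 1856/235]
step 1: x̄ = F·x = [-10132/235, 2004/47, -6584/235]
step 1: P̄ = F·P·Fᵀ + Q = [177166/235 -33876/47 109872/235; -33876/47 32583/47 -21077/47; 109872/235 -21077/47 69309/235]
step 1: y = z − H·x̄ = [-9743/235]
step 1: S = H·P̄·Hᵀ + R = [132391/235]
step 1: K = P̄·Hᵀ·S⁻¹ = [-144664/132391; 140310/132391; -93568/132391]
step 1: x' = x̄ + K·y = [289684/132391, -172266/132391, 170088/132391]
step 1: P' = (I − K·H)·P̄ = [10755366/132391 -9049284/132391 4298480/132391; -9049284/132391 8006739/132391 -3504253/132391; 4298480/132391 -3504253/132391 1791137/132391]

step 0: x' = [2328/235, -408/47, 1108/235], P' = [10091/235 -1550/47 4166/235; -1550/47 1366/47 -593/47; 4166/235 -593/47 1856/235]
step 1: x' = [289684/132391, -172266/132391, 170088/132391], P' = [10755366/132391 -9049284/132391 4298480/132391; -9049284/132391 8006739/132391 -3504253/132391; 4298480/132391 -3504253/132391 1791137/132391]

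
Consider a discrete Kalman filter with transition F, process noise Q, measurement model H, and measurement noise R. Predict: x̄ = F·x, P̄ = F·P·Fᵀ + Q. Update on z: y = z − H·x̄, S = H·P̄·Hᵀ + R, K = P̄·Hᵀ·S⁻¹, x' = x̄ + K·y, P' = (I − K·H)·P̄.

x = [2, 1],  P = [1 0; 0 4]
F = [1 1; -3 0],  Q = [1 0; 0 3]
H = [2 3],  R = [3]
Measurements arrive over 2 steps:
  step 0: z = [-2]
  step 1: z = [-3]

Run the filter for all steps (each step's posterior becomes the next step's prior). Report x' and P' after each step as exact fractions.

step 0: x' = [109/33, -98/33], P' = [65/11 -43/11; -43/11 32/11]
step 1: x' = [-2383/4891, -3589/4891], P' = [7626/4891 -5238/4891; -5238/4891 5214/4891]

step 0: x̄ = F·x = [3, -6]
step 0: P̄ = F·P·Fᵀ + Q = [6 -3; -3 12]
step 0: y = z − H·x̄ = [10]
step 0: S = H·P̄·Hᵀ + R = [99]
step 0: K = P̄·Hᵀ·S⁻¹ = [1/33; 10/33]
step 0: x' = x̄ + K·y = [109/33, -98/33]
step 0: P' = (I − K·H)·P̄ = [65/11 -43/11; -43/11 32/11]
step 1: x̄ = F·x = [1/3, -109/11]
step 1: P̄ = F·P·Fᵀ + Q = [2 -6; -6 618/11]
step 1: y = z − H·x̄ = [860/33]
step 1: S = H·P̄·Hᵀ + R = [4891/11]
step 1: K = P̄·Hᵀ·S⁻¹ = [-154/4891; 1722/4891]
step 1: x' = x̄ + K·y = [-2383/4891, -3589/4891]
step 1: P' = (I − K·H)·P̄ = [7626/4891 -5238/4891; -5238/4891 5214/4891]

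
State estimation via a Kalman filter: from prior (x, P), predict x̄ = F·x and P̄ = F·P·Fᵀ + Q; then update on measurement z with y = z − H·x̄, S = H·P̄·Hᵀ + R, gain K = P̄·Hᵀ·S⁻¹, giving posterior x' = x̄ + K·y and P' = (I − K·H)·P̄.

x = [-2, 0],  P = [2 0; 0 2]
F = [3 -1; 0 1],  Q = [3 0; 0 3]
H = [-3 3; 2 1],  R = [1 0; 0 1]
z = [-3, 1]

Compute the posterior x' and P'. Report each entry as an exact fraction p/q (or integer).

x' = [5873/9369, -3425/9369]
P' = [1133/9369 775/9369; 775/9369 1448/9369]

x̄ = F·x = [-6, 0]
P̄ = F·P·Fᵀ + Q = [23 -2; -2 5]
y = z − H·x̄ = [-21, 13]
S = H·P̄·Hᵀ + R = [289 -129; -129 90]
K = P̄·Hᵀ·S⁻¹ = [-358/3123 3041/9369; 673/3123 2998/9369]
x' = x̄ + K·y = [5873/9369, -3425/9369]
P' = (I − K·H)·P̄ = [1133/9369 775/9369; 775/9369 1448/9369]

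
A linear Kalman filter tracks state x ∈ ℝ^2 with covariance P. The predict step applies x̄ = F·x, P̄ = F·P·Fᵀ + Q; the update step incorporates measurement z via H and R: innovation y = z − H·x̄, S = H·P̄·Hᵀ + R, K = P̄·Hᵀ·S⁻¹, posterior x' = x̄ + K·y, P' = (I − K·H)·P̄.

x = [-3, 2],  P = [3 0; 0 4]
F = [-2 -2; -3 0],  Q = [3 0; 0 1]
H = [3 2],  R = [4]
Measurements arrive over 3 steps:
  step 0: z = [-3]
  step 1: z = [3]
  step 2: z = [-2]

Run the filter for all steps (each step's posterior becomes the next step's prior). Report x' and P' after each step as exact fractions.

step 0: x̄ = F·x = [2, 9]
step 0: P̄ = F·P·Fᵀ + Q = [31 18; 18 28]
step 0: y = z − H·x̄ = [-27]
step 0: S = H·P̄·Hᵀ + R = [611]
step 0: K = P̄·Hᵀ·S⁻¹ = [129/611; 110/611]
step 0: x' = x̄ + K·y = [-2261/611, 2529/611]
step 0: P' = (I − K·H)·P̄ = [2300/611 -3192/611; -3192/611 5008/611]
step 1: x̄ = F·x = [-536/611, 6783/611]
step 1: P̄ = F·P·Fᵀ + Q = [5529/611 -5352/611; -5352/611 21311/611]
step 1: y = z − H·x̄ = [-10125/611]
step 1: S = H·P̄·Hᵀ + R = [73225/611]
step 1: K = P̄·Hᵀ·S⁻¹ = [5883/73225; 26566/73225]
step 1: x' = x̄ + K·y = [-6469/2929, 14907/2929]
step 1: P' = (I − K·H)·P̄ = [605976/73225 -897198/73225; -897198/73225 1398929/73225]
step 2: x̄ = F·x = [-16876/2929, 19407/2929]
step 2: P̄ = F·P·Fᵀ + Q = [1061711/73225 -1747332/73225; -1747332/73225 5527009/73225]
step 2: y = z − H·x̄ = [5956/2929]
step 2: S = H·P̄·Hᵀ + R = [10988351/73225]
step 2: K = P̄·Hᵀ·S⁻¹ = [-309531/10988351; 5812022/10988351]
step 2: x' = x̄ + K·y = [-63940928/10988351, 84625241/10988351]
step 2: P' = (I − K·H)·P̄ = [158014936/10988351 -237641466/10988351; -237641466/10988351 368086243/10988351]

step 0: x' = [-2261/611, 2529/611], P' = [2300/611 -3192/611; -3192/611 5008/611]
step 1: x' = [-6469/2929, 14907/2929], P' = [605976/73225 -897198/73225; -897198/73225 1398929/73225]
step 2: x' = [-63940928/10988351, 84625241/10988351], P' = [158014936/10988351 -237641466/10988351; -237641466/10988351 368086243/10988351]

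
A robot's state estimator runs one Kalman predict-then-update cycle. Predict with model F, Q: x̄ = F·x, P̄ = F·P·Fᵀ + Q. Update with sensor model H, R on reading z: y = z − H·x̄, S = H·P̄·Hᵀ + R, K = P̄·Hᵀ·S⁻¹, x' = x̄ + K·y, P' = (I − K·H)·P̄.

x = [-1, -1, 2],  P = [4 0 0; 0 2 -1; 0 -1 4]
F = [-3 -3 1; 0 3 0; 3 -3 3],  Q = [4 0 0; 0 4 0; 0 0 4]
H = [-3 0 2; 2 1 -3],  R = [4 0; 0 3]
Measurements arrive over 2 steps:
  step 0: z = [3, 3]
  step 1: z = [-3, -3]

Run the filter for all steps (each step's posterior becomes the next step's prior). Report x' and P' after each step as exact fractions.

step 0: x' = [-570617/314463, 18859/8499, -3959/2833], P' = [708316/314463 15004/8499 6772/2833; 15004/8499 54877/8499 8806/2833; 6772/2833 8806/2833 8744/2833]
step 1: x' = [55728758083/32938480937, -80436790505/32938480937, 39056228223/32938480937], P' = [49561091796/32938480937 13338842988/32938480937 45939641028/32938480937; 13338842988/32938480937 144900704196/32938480937 46223104608/32938480937; 45939641028/32938480937 46223104608/32938480937 58879079836/32938480937]

step 0: x̄ = F·x = [8, -3, 6]
step 0: P̄ = F·P·Fᵀ + Q = [68 -21 6; -21 22 -27; 6 -27 112]
step 0: y = z − H·x̄ = [15, 8]
step 0: S = H·P̄·Hᵀ + R = [992 -993; -993 1311]
step 0: K = P̄·Hᵀ·S⁻¹ = [-51797/104821 -94432/314463; 652/2833 1877/8499; -707/2833 -1294/2833]
step 0: x' = x̄ + K·y = [-570617/314463, 18859/8499, -3959/2833]
step 0: P' = (I − K·H)·P̄ = [708316/314463 15004/8499 6772/2833; 15004/8499 54877/8499 8806/2833; 6772/2833 8806/2833 8744/2833]
step 1: x̄ = F·x = [-273649/104821, 18859/2833, -1707849/104821]
step 1: P̄ = F·P·Fᵀ + Q = [8831679/104821 -183225/2833 -476265/104821; -183225/2833 175963/2833 -40365/2833; -476265/104821 -40365/2833 6861799/104821]
step 1: y = z − H·x̄ = [2280288/104821, -5588495/104821]
step 1: S = H·P̄·Hᵀ + R = [113066771/104821 -83001348/104821; -83001348/104821 91466911/104821]
step 1: K = P̄·Hᵀ·S⁻¹ = [-14200998333/32938480937 -8452632168/32938480937; 13107420063/32938480937 10969692116/32938480937; -5015190853/32938480937 -12844950948/32938480937]
step 1: x' = x̄ + K·y = [55728758083/32938480937, -80436790505/32938480937, 39056228223/32938480937]
step 1: P' = (I − K·H)·P̄ = [49561091796/32938480937 13338842988/32938480937 45939641028/32938480937; 13338842988/32938480937 144900704196/32938480937 46223104608/32938480937; 45939641028/32938480937 46223104608/32938480937 58879079836/32938480937]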